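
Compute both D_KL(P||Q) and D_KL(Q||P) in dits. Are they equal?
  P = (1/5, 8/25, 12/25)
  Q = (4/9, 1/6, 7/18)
D_KL(P||Q) = 0.0652, D_KL(Q||P) = 0.0714

KL divergence is not symmetric: D_KL(P||Q) ≠ D_KL(Q||P) in general.

D_KL(P||Q) = 0.0652 dits
D_KL(Q||P) = 0.0714 dits

No, they are not equal!

This asymmetry is why KL divergence is not a true distance metric.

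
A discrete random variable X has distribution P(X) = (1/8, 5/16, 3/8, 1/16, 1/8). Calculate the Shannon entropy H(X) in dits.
0.6186 dits

Shannon entropy is H(X) = -Σ p(x) log p(x).

For P = (1/8, 5/16, 3/8, 1/16, 1/8):
H = -1/8 × log_10(1/8) -5/16 × log_10(5/16) -3/8 × log_10(3/8) -1/16 × log_10(1/16) -1/8 × log_10(1/8)
H = 0.6186 dits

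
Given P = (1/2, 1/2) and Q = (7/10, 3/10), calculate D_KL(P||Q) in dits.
0.0379 dits

KL divergence: D_KL(P||Q) = Σ p(x) log(p(x)/q(x))

Computing term by term:
  x=0: 1/2 × log_10[(1/2)/(7/10)] = 1/2 × -0.1461 = -0.0731
  x=1: 1/2 × log_10[(1/2)/(3/10)] = 1/2 × 0.2218 = 0.1109

D_KL(P||Q) = 0.0379 dits

Note: KL divergence is always non-negative and equals 0 iff P = Q.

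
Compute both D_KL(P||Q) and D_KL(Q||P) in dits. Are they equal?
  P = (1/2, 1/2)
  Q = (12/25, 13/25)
D_KL(P||Q) = 0.0003, D_KL(Q||P) = 0.0003

KL divergence is not symmetric: D_KL(P||Q) ≠ D_KL(Q||P) in general.

D_KL(P||Q) = 0.0003 dits
D_KL(Q||P) = 0.0003 dits

In this case they happen to be equal (to 4 decimal places).

This asymmetry is why KL divergence is not a true distance metric.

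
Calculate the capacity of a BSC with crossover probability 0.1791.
0.3219 bits

For a binary symmetric channel (BSC) with error probability p:
Capacity C = 1 - H(p) bits per symbol

where H(p) = -p log₂(p) - (1-p) log₂(1-p) is the binary entropy function.

H(0.1791) = 0.6781 bits
C = 1 - 0.6781 = 0.3219 bits per symbol

This means we can reliably transmit up to 0.3219 bits of information per channel use.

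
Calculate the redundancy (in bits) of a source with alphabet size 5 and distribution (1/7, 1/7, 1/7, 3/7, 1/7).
0.1938 bits

Redundancy measures how far a source is from maximum entropy:
R = H_max - H(X)

Maximum entropy for 5 symbols: H_max = log_2(5) = 2.3219 bits
Actual entropy: H(X) = 2.1281 bits
Redundancy: R = 2.3219 - 2.1281 = 0.1938 bits

This redundancy represents potential for compression: the source could be compressed by 0.1938 bits per symbol.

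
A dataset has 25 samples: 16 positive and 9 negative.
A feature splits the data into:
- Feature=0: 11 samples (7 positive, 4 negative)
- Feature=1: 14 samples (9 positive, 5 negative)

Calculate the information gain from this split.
0.0000 bits

Information Gain = H(Y) - H(Y|Feature)

Before split:
P(positive) = 16/25 = 0.6400
H(Y) = 0.9427 bits

After split:
Feature=0: H = 0.9457 bits (weight = 11/25)
Feature=1: H = 0.9403 bits (weight = 14/25)
H(Y|Feature) = (11/25)×0.9457 + (14/25)×0.9403 = 0.9427 bits

Information Gain = 0.9427 - 0.9427 = 0.0000 bits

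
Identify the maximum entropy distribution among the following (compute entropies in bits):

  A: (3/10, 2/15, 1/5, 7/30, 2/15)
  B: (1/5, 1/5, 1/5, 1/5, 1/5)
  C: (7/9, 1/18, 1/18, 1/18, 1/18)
B

For a discrete distribution over n outcomes, entropy is maximized by the uniform distribution.

Computing entropies:
H(A) = 2.2505 bits
H(B) = 2.3219 bits
H(C) = 1.2086 bits

The uniform distribution (where all probabilities equal 1/5) achieves the maximum entropy of log_2(5) = 2.3219 bits.

Distribution B has the highest entropy.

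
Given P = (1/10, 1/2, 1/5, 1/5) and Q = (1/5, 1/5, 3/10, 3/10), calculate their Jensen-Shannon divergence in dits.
0.0225 dits

Jensen-Shannon divergence is:
JSD(P||Q) = 0.5 × D_KL(P||M) + 0.5 × D_KL(Q||M)
where M = 0.5 × (P + Q) is the mixture distribution.

M = 0.5 × (1/10, 1/2, 1/5, 1/5) + 0.5 × (1/5, 1/5, 3/10, 3/10) = (3/20, 7/20, 1/4, 1/4)

D_KL(P||M) = 0.0211 dits
D_KL(Q||M) = 0.0239 dits

JSD(P||Q) = 0.5 × 0.0211 + 0.5 × 0.0239 = 0.0225 dits

Unlike KL divergence, JSD is symmetric and bounded: 0 ≤ JSD ≤ log(2).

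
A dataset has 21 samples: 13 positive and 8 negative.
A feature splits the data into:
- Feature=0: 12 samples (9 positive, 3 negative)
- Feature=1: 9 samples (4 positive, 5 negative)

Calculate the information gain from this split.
0.0704 bits

Information Gain = H(Y) - H(Y|Feature)

Before split:
P(positive) = 13/21 = 0.6190
H(Y) = 0.9587 bits

After split:
Feature=0: H = 0.8113 bits (weight = 12/21)
Feature=1: H = 0.9911 bits (weight = 9/21)
H(Y|Feature) = (12/21)×0.8113 + (9/21)×0.9911 = 0.8883 bits

Information Gain = 0.9587 - 0.8883 = 0.0704 bits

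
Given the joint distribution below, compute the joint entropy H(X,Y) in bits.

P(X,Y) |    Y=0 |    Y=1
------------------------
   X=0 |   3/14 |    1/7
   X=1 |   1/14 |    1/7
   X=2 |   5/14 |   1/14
2.3527 bits

Joint entropy is H(X,Y) = -Σ_{x,y} p(x,y) log p(x,y).

Summing over all non-zero entries:
H(X,Y) = -[3/14·log_2(3/14) + 1/7·log_2(1/7) + 1/14·log_2(1/14) + 1/7·log_2(1/7) + 5/14·log_2(5/14) + 1/14·log_2(1/14)]
H(X,Y) = 2.3527 bits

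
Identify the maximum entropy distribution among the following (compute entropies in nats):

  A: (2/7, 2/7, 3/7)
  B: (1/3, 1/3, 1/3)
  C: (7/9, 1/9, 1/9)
B

For a discrete distribution over n outcomes, entropy is maximized by the uniform distribution.

Computing entropies:
H(A) = 1.0790 nats
H(B) = 1.0986 nats
H(C) = 0.6837 nats

The uniform distribution (where all probabilities equal 1/3) achieves the maximum entropy of log_e(3) = 1.0986 nats.

Distribution B has the highest entropy.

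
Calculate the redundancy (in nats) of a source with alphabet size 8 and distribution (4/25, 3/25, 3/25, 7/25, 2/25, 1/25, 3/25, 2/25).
0.1336 nats

Redundancy measures how far a source is from maximum entropy:
R = H_max - H(X)

Maximum entropy for 8 symbols: H_max = log_e(8) = 2.0794 nats
Actual entropy: H(X) = 1.9458 nats
Redundancy: R = 2.0794 - 1.9458 = 0.1336 nats

This redundancy represents potential for compression: the source could be compressed by 0.1336 nats per symbol.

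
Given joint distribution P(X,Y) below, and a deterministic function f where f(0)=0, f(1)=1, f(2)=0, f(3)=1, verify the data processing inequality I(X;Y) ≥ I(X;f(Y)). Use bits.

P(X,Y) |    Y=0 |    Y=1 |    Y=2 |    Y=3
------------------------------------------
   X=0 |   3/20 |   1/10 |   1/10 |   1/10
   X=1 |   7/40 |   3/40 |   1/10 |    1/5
I(X;Y) = 0.0213, I(X;f(Y)) = 0.0022, inequality holds: 0.0213 ≥ 0.0022

Data Processing Inequality: For any Markov chain X → Y → Z, we have I(X;Y) ≥ I(X;Z).

Here Z = f(Y) is a deterministic function of Y, forming X → Y → Z.

Original I(X;Y) = 0.0213 bits

After applying f:
P(X,Z) where Z=f(Y):
- P(X,Z=0) = P(X,Y=0) + P(X,Y=2)
- P(X,Z=1) = P(X,Y=1) + P(X,Y=3)

I(X;Z) = I(X;f(Y)) = 0.0022 bits

Verification: 0.0213 ≥ 0.0022 ✓

Information cannot be created by processing; the function f can only lose information about X.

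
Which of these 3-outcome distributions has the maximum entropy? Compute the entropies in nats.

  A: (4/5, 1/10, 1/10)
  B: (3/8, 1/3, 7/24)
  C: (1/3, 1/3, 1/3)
C

For a discrete distribution over n outcomes, entropy is maximized by the uniform distribution.

Computing entropies:
H(A) = 0.6390 nats
H(B) = 1.0934 nats
H(C) = 1.0986 nats

The uniform distribution (where all probabilities equal 1/3) achieves the maximum entropy of log_e(3) = 1.0986 nats.

Distribution C has the highest entropy.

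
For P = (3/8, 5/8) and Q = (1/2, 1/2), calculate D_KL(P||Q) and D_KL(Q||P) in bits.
D_KL(P||Q) = 0.0456, D_KL(Q||P) = 0.0466

KL divergence is not symmetric: D_KL(P||Q) ≠ D_KL(Q||P) in general.

D_KL(P||Q) = 0.0456 bits
D_KL(Q||P) = 0.0466 bits

No, they are not equal!

This asymmetry is why KL divergence is not a true distance metric.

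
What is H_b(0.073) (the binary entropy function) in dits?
0.1135 dits

The binary entropy function is:
H(p) = -p log(p) - (1-p) log(1-p)

H(0.073) = -0.073 × log_10(0.073) - 0.927 × log_10(0.927)
H(0.073) = 0.1135 dits

Note: Binary entropy is maximized at p=0.5 (H=1 bit) and minimized at p=0 or p=1 (H=0).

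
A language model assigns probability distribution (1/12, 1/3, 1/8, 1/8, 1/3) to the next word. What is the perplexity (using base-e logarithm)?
4.3031

Perplexity is e^H (or exp(H) for natural log).

First, H = -Σ p log p = 1.4593 nats
Perplexity = e^1.4593 = 4.3031

Interpretation: The model's uncertainty is equivalent to choosing uniformly among 4.3 options.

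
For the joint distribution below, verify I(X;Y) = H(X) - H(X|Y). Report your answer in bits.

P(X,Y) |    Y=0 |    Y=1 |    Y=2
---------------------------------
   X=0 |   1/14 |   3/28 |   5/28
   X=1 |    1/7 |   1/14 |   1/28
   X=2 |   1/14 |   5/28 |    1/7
I(X;Y) = 0.1149 bits

Mutual information has multiple equivalent forms:
- I(X;Y) = H(X) - H(X|Y)
- I(X;Y) = H(Y) - H(Y|X)
- I(X;Y) = H(X) + H(Y) - H(X,Y)

Computing all quantities:
H(X) = 1.5601, H(Y) = 1.5774, H(X,Y) = 3.0226
H(X|Y) = 1.4452, H(Y|X) = 1.4625

Verification:
H(X) - H(X|Y) = 1.5601 - 1.4452 = 0.1149
H(Y) - H(Y|X) = 1.5774 - 1.4625 = 0.1149
H(X) + H(Y) - H(X,Y) = 1.5601 + 1.5774 - 3.0226 = 0.1149

All forms give I(X;Y) = 0.1149 bits. ✓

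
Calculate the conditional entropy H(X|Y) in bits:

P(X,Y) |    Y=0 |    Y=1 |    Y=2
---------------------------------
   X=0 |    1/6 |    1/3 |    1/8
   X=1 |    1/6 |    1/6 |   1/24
0.9277 bits

Using the chain rule: H(X|Y) = H(X,Y) - H(Y)

First, compute H(X,Y) = 2.3868 bits

Marginal P(Y) = (1/3, 1/2, 1/6)
H(Y) = 1.4591 bits

H(X|Y) = H(X,Y) - H(Y) = 2.3868 - 1.4591 = 0.9277 bits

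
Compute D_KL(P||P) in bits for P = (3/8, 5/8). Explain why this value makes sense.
0.0000 bits

KL divergence satisfies the Gibbs inequality: D_KL(P||Q) ≥ 0 for all distributions P, Q.

D_KL(P||Q) = Σ p(x) log(p(x)/q(x))
Each term is p(x) × log_2(p(x)/p(x)) = p(x) × log_2(1) = 0, so the sum is 0.
D_KL(P||Q) = 0.0000 bits

When P = Q, the KL divergence is exactly 0, as there is no 'divergence' between identical distributions.

This non-negativity is a fundamental property: relative entropy cannot be negative because it measures how different Q is from P.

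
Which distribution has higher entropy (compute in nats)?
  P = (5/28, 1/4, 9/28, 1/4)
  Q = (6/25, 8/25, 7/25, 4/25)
P

Computing entropies in nats:
H(P) = 1.3656
H(Q) = 1.3568

Distribution P has higher entropy.

Intuition: The distribution closer to uniform (more spread out) has higher entropy.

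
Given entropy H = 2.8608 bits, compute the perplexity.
7.2642

Perplexity is 2^H (or exp(H) for natural log).

H = 2.8608 bits
Perplexity = 2^2.8608 = 7.2642

Interpretation: The model's uncertainty is equivalent to choosing uniformly among 7.3 options.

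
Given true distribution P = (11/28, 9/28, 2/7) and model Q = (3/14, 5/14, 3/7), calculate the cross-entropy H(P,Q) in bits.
1.6998 bits

Cross-entropy: H(P,Q) = -Σ p(x) log q(x)

Alternatively: H(P,Q) = H(P) + D_KL(P||Q)
H(P) = 1.5722 bits
D_KL(P||Q) = 0.1276 bits

H(P,Q) = 1.5722 + 0.1276 = 1.6998 bits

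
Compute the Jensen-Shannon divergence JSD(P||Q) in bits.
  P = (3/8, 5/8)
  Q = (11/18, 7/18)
0.0406 bits

Jensen-Shannon divergence is:
JSD(P||Q) = 0.5 × D_KL(P||M) + 0.5 × D_KL(Q||M)
where M = 0.5 × (P + Q) is the mixture distribution.

M = 0.5 × (3/8, 5/8) + 0.5 × (11/18, 7/18) = (0.493056, 0.506944)

D_KL(P||M) = 0.0407 bits
D_KL(Q||M) = 0.0405 bits

JSD(P||Q) = 0.5 × 0.0407 + 0.5 × 0.0405 = 0.0406 bits

Unlike KL divergence, JSD is symmetric and bounded: 0 ≤ JSD ≤ log(2).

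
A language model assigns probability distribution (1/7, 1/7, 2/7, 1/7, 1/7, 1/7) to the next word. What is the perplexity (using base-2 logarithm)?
5.7423

Perplexity is 2^H (or exp(H) for natural log).

First, H = -Σ p log p = 2.5216 bits
Perplexity = 2^2.5216 = 5.7423

Interpretation: The model's uncertainty is equivalent to choosing uniformly among 5.7 options.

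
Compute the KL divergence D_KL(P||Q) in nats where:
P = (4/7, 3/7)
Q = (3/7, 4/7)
0.0411 nats

KL divergence: D_KL(P||Q) = Σ p(x) log(p(x)/q(x))

Computing term by term:
  x=0: 4/7 × log_e[(4/7)/(3/7)] = 4/7 × 0.2877 = 0.1644
  x=1: 3/7 × log_e[(3/7)/(4/7)] = 3/7 × -0.2877 = -0.1233

D_KL(P||Q) = 0.0411 nats

Note: KL divergence is always non-negative and equals 0 iff P = Q.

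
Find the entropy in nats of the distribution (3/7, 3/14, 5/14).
1.0609 nats

Shannon entropy is H(X) = -Σ p(x) log p(x).

For P = (3/7, 3/14, 5/14):
H = -3/7 × log_e(3/7) -3/14 × log_e(3/14) -5/14 × log_e(5/14)
H = 1.0609 nats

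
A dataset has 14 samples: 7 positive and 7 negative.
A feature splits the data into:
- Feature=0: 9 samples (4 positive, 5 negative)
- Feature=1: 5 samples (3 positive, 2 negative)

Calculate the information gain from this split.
0.0161 bits

Information Gain = H(Y) - H(Y|Feature)

Before split:
P(positive) = 7/14 = 0.5000
H(Y) = 1.0000 bits

After split:
Feature=0: H = 0.9911 bits (weight = 9/14)
Feature=1: H = 0.9710 bits (weight = 5/14)
H(Y|Feature) = (9/14)×0.9911 + (5/14)×0.9710 = 0.9839 bits

Information Gain = 1.0000 - 0.9839 = 0.0161 bits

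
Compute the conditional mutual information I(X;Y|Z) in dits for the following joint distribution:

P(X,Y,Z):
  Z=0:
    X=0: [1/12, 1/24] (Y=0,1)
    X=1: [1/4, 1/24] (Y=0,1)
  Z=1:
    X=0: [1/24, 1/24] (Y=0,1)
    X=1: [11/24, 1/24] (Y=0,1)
0.0206 dits

Conditional mutual information: I(X;Y|Z) = H(X|Z) + H(Y|Z) - H(X,Y|Z)

H(Z) = 0.2950
H(X,Z) = 0.5094 → H(X|Z) = 0.2144
H(Y,Z) = 0.4894 → H(Y|Z) = 0.1944
H(X,Y,Z) = 0.6833 → H(X,Y|Z) = 0.3883

I(X;Y|Z) = 0.2144 + 0.1944 - 0.3883 = 0.0206 dits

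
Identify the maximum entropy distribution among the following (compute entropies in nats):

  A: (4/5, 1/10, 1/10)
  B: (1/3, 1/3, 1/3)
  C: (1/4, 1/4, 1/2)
B

For a discrete distribution over n outcomes, entropy is maximized by the uniform distribution.

Computing entropies:
H(A) = 0.6390 nats
H(B) = 1.0986 nats
H(C) = 1.0397 nats

The uniform distribution (where all probabilities equal 1/3) achieves the maximum entropy of log_e(3) = 1.0986 nats.

Distribution B has the highest entropy.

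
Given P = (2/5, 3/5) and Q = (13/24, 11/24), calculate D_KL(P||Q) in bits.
0.0582 bits

KL divergence: D_KL(P||Q) = Σ p(x) log(p(x)/q(x))

Computing term by term:
  x=0: 2/5 × log_2[(2/5)/(13/24)] = 2/5 × -0.4374 = -0.1750
  x=1: 3/5 × log_2[(3/5)/(11/24)] = 3/5 × 0.3886 = 0.2331

D_KL(P||Q) = 0.0582 bits

Note: KL divergence is always non-negative and equals 0 iff P = Q.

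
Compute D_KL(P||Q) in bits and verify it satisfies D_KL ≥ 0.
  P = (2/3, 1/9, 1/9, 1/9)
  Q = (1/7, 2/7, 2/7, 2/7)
1.0274 bits

KL divergence satisfies the Gibbs inequality: D_KL(P||Q) ≥ 0 for all distributions P, Q.

D_KL(P||Q) = Σ p(x) log(p(x)/q(x))
Term by term:
  x=0: 2/3 × log_2[(2/3)/(1/7)] = 1.4816
  x=1: 1/9 × log_2[(1/9)/(2/7)] = -0.1514
  x=2: 1/9 × log_2[(1/9)/(2/7)] = -0.1514
  x=3: 1/9 × log_2[(1/9)/(2/7)] = -0.1514
D_KL(P||Q) = 1.0274 bits

D_KL(P||Q) = 1.0274 ≥ 0 ✓

This non-negativity is a fundamental property: relative entropy cannot be negative because it measures how different Q is from P.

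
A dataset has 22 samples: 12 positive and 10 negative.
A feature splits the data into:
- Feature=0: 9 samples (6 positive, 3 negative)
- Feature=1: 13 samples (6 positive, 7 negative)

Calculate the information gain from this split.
0.0300 bits

Information Gain = H(Y) - H(Y|Feature)

Before split:
P(positive) = 12/22 = 0.5455
H(Y) = 0.9940 bits

After split:
Feature=0: H = 0.9183 bits (weight = 9/22)
Feature=1: H = 0.9957 bits (weight = 13/22)
H(Y|Feature) = (9/22)×0.9183 + (13/22)×0.9957 = 0.9641 bits

Information Gain = 0.9940 - 0.9641 = 0.0300 bits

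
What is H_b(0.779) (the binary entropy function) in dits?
0.2294 dits

The binary entropy function is:
H(p) = -p log(p) - (1-p) log(1-p)

H(0.779) = -0.779 × log_10(0.779) - 0.221 × log_10(0.221)
H(0.779) = 0.2294 dits

Note: Binary entropy is maximized at p=0.5 (H=1 bit) and minimized at p=0 or p=1 (H=0).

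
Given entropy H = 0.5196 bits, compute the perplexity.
1.4336

Perplexity is 2^H (or exp(H) for natural log).

H = 0.5196 bits
Perplexity = 2^0.5196 = 1.4336

Interpretation: The model's uncertainty is equivalent to choosing uniformly among 1.4 options.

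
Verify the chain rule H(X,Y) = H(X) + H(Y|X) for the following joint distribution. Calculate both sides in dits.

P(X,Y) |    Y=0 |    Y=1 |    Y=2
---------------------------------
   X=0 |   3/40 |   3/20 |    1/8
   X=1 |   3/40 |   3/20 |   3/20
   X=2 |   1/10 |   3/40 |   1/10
H(X,Y) = 0.9368, H(X) = 0.4735, H(Y|X) = 0.4633 (all in dits)

Chain rule: H(X,Y) = H(X) + H(Y|X)

Left side — joint entropy directly:
H(X,Y) = -Σ p(x,y) log p(x,y) = 0.9368 dits

Right side — compute H(Y|X) from the conditional distributions:
P(X) = (7/20, 3/8, 11/40), so H(X) = 0.4735 dits
H(Y|X) = Σ_x P(X=x) · H(Y|X=x):
  P(Y|X=0) = (3/14, 3/7, 5/14), H(Y|X=0) = 0.4608, weight P(X=0) = 7/20
  P(Y|X=1) = (1/5, 2/5, 2/5), H(Y|X=1) = 0.4581, weight P(X=1) = 3/8
  P(Y|X=2) = (4/11, 3/11, 4/11), H(Y|X=2) = 0.4734, weight P(X=2) = 11/40
H(Y|X) = 0.4633 dits

H(X) + H(Y|X) = 0.4735 + 0.4633 = 0.9368 dits

Both sides equal 0.9368 dits. ✓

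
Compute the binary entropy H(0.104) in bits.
0.4815 bits

The binary entropy function is:
H(p) = -p log(p) - (1-p) log(1-p)

H(0.104) = -0.104 × log_2(0.104) - 0.896 × log_2(0.896)
H(0.104) = 0.4815 bits

Note: Binary entropy is maximized at p=0.5 (H=1 bit) and minimized at p=0 or p=1 (H=0).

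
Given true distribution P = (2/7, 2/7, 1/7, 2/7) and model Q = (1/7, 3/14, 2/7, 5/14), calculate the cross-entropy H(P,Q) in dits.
0.6381 dits

Cross-entropy: H(P,Q) = -Σ p(x) log q(x)

Alternatively: H(P,Q) = H(P) + D_KL(P||Q)
H(P) = 0.5871 dits
D_KL(P||Q) = 0.0510 dits

H(P,Q) = 0.5871 + 0.0510 = 0.6381 dits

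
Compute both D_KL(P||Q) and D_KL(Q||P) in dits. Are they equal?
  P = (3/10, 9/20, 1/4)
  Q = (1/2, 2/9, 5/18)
D_KL(P||Q) = 0.0599, D_KL(Q||P) = 0.0555

KL divergence is not symmetric: D_KL(P||Q) ≠ D_KL(Q||P) in general.

D_KL(P||Q) = 0.0599 dits
D_KL(Q||P) = 0.0555 dits

No, they are not equal!

This asymmetry is why KL divergence is not a true distance metric.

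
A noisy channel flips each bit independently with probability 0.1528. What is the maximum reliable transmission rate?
0.3832 bits

For a binary symmetric channel (BSC) with error probability p:
Capacity C = 1 - H(p) bits per symbol

where H(p) = -p log₂(p) - (1-p) log₂(1-p) is the binary entropy function.

H(0.1528) = 0.6168 bits
C = 1 - 0.6168 = 0.3832 bits per symbol

This means we can reliably transmit up to 0.3832 bits of information per channel use.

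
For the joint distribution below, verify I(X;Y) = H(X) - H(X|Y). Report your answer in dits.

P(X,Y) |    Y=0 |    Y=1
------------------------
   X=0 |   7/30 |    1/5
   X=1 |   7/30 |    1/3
I(X;Y) = 0.0034 dits

Mutual information has multiple equivalent forms:
- I(X;Y) = H(X) - H(X|Y)
- I(X;Y) = H(Y) - H(Y|X)
- I(X;Y) = H(X) + H(Y) - H(X,Y)

Computing all quantities:
H(X) = 0.2972, H(Y) = 0.3001, H(X,Y) = 0.5938
H(X|Y) = 0.2937, H(Y|X) = 0.2966

Verification:
H(X) - H(X|Y) = 0.2972 - 0.2937 = 0.0034
H(Y) - H(Y|X) = 0.3001 - 0.2966 = 0.0034
H(X) + H(Y) - H(X,Y) = 0.2972 + 0.3001 - 0.5938 = 0.0034

All forms give I(X;Y) = 0.0034 dits. ✓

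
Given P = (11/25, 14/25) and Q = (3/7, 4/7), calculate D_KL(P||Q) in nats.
0.0003 nats

KL divergence: D_KL(P||Q) = Σ p(x) log(p(x)/q(x))

Computing term by term:
  x=0: 11/25 × log_e[(11/25)/(3/7)] = 11/25 × 0.0263 = 0.0116
  x=1: 14/25 × log_e[(14/25)/(4/7)] = 14/25 × -0.0202 = -0.0113

D_KL(P||Q) = 0.0003 nats

Note: KL divergence is always non-negative and equals 0 iff P = Q.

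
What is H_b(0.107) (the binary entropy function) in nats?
0.3402 nats

The binary entropy function is:
H(p) = -p log(p) - (1-p) log(1-p)

H(0.107) = -0.107 × log_e(0.107) - 0.893 × log_e(0.893)
H(0.107) = 0.3402 nats

Note: Binary entropy is maximized at p=0.5 (H=1 bit) and minimized at p=0 or p=1 (H=0).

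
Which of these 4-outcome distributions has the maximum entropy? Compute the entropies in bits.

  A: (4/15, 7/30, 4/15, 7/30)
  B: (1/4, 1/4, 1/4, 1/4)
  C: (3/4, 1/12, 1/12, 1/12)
B

For a discrete distribution over n outcomes, entropy is maximized by the uniform distribution.

Computing entropies:
H(A) = 1.9968 bits
H(B) = 2.0000 bits
H(C) = 1.2075 bits

The uniform distribution (where all probabilities equal 1/4) achieves the maximum entropy of log_2(4) = 2.0000 bits.

Distribution B has the highest entropy.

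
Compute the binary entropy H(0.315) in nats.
0.6230 nats

The binary entropy function is:
H(p) = -p log(p) - (1-p) log(1-p)

H(0.315) = -0.315 × log_e(0.315) - 0.685 × log_e(0.685)
H(0.315) = 0.6230 nats

Note: Binary entropy is maximized at p=0.5 (H=1 bit) and minimized at p=0 or p=1 (H=0).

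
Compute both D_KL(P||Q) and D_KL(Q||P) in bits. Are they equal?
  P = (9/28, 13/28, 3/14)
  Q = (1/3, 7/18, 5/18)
D_KL(P||Q) = 0.0216, D_KL(Q||P) = 0.0221

KL divergence is not symmetric: D_KL(P||Q) ≠ D_KL(Q||P) in general.

D_KL(P||Q) = 0.0216 bits
D_KL(Q||P) = 0.0221 bits

No, they are not equal!

This asymmetry is why KL divergence is not a true distance metric.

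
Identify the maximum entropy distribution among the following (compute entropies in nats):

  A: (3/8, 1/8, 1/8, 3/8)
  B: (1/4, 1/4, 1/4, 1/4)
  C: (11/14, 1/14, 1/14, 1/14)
B

For a discrete distribution over n outcomes, entropy is maximized by the uniform distribution.

Computing entropies:
H(A) = 1.2555 nats
H(B) = 1.3863 nats
H(C) = 0.7550 nats

The uniform distribution (where all probabilities equal 1/4) achieves the maximum entropy of log_e(4) = 1.3863 nats.

Distribution B has the highest entropy.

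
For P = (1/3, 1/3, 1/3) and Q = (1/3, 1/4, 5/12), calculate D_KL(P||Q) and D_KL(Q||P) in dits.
D_KL(P||Q) = 0.0093, D_KL(Q||P) = 0.0091

KL divergence is not symmetric: D_KL(P||Q) ≠ D_KL(Q||P) in general.

D_KL(P||Q) = 0.0093 dits
D_KL(Q||P) = 0.0091 dits

No, they are not equal!

This asymmetry is why KL divergence is not a true distance metric.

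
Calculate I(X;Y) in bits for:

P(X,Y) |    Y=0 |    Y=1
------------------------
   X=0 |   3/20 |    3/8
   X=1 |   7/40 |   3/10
0.0056 bits

Mutual information: I(X;Y) = H(X) + H(Y) - H(X,Y)

Marginals:
P(X) = (21/40, 19/40), H(X) = 0.9982 bits
P(Y) = (13/40, 27/40), H(Y) = 0.9097 bits

Joint entropy: H(X,Y) = 1.9023 bits

I(X;Y) = 0.9982 + 0.9097 - 1.9023 = 0.0056 bits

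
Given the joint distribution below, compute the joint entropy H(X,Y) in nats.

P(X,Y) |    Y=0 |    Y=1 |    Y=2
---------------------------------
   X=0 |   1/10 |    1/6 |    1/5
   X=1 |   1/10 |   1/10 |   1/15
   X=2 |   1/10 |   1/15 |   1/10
2.1329 nats

Joint entropy is H(X,Y) = -Σ_{x,y} p(x,y) log p(x,y).

Summing over all non-zero entries:
H(X,Y) = -[1/10·log_e(1/10) + 1/6·log_e(1/6) + 1/5·log_e(1/5) + 1/10·log_e(1/10) + 1/10·log_e(1/10) + 1/15·log_e(1/15) + 1/10·log_e(1/10) + 1/15·log_e(1/15) + 1/10·log_e(1/10)]
H(X,Y) = 2.1329 nats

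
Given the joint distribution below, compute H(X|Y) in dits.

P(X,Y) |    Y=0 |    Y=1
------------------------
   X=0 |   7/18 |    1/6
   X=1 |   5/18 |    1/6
0.2970 dits

Using the chain rule: H(X|Y) = H(X,Y) - H(Y)

First, compute H(X,Y) = 0.5734 dits

Marginal P(Y) = (2/3, 1/3)
H(Y) = 0.2764 dits

H(X|Y) = H(X,Y) - H(Y) = 0.5734 - 0.2764 = 0.2970 dits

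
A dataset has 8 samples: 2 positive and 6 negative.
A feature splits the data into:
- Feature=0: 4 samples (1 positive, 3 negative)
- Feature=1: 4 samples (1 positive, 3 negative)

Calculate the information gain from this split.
0.0000 bits

Information Gain = H(Y) - H(Y|Feature)

Before split:
P(positive) = 2/8 = 0.2500
H(Y) = 0.8113 bits

After split:
Feature=0: H = 0.8113 bits (weight = 4/8)
Feature=1: H = 0.8113 bits (weight = 4/8)
H(Y|Feature) = (4/8)×0.8113 + (4/8)×0.8113 = 0.8113 bits

Information Gain = 0.8113 - 0.8113 = 0.0000 bits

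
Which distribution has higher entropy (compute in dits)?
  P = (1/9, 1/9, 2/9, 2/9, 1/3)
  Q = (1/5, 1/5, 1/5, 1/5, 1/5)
Q

Computing entropies in dits:
H(P) = 0.6614
H(Q) = 0.6990

Distribution Q has higher entropy.

Intuition: The distribution closer to uniform (more spread out) has higher entropy.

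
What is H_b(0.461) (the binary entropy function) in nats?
0.6901 nats

The binary entropy function is:
H(p) = -p log(p) - (1-p) log(1-p)

H(0.461) = -0.461 × log_e(0.461) - 0.539 × log_e(0.539)
H(0.461) = 0.6901 nats

Note: Binary entropy is maximized at p=0.5 (H=1 bit) and minimized at p=0 or p=1 (H=0).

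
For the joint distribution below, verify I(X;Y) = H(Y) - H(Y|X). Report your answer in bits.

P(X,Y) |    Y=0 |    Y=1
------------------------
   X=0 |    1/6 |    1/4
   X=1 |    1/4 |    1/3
I(X;Y) = 0.0006 bits

Mutual information has multiple equivalent forms:
- I(X;Y) = H(X) - H(X|Y)
- I(X;Y) = H(Y) - H(Y|X)
- I(X;Y) = H(X) + H(Y) - H(X,Y)

Computing all quantities:
H(X) = 0.9799, H(Y) = 0.9799, H(X,Y) = 1.9591
H(X|Y) = 0.9793, H(Y|X) = 0.9793

Verification:
H(X) - H(X|Y) = 0.9799 - 0.9793 = 0.0006
H(Y) - H(Y|X) = 0.9799 - 0.9793 = 0.0006
H(X) + H(Y) - H(X,Y) = 0.9799 + 0.9799 - 1.9591 = 0.0006

All forms give I(X;Y) = 0.0006 bits. ✓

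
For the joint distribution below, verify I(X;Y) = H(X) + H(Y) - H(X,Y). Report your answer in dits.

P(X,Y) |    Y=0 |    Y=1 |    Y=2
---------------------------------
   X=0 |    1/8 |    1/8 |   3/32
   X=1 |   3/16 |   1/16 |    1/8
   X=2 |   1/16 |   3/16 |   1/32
I(X;Y) = 0.0389 dits

Mutual information has multiple equivalent forms:
- I(X;Y) = H(X) - H(X|Y)
- I(X;Y) = H(Y) - H(Y|X)
- I(X;Y) = H(X) + H(Y) - H(X,Y)

Computing all quantities:
H(X) = 0.4741, H(Y) = 0.4700, H(X,Y) = 0.9052
H(X|Y) = 0.4352, H(Y|X) = 0.4311

Verification:
H(X) - H(X|Y) = 0.4741 - 0.4352 = 0.0389
H(Y) - H(Y|X) = 0.4700 - 0.4311 = 0.0389
H(X) + H(Y) - H(X,Y) = 0.4741 + 0.4700 - 0.9052 = 0.0389

All forms give I(X;Y) = 0.0389 dits. ✓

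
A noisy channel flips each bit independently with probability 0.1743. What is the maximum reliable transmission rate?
0.3326 bits

For a binary symmetric channel (BSC) with error probability p:
Capacity C = 1 - H(p) bits per symbol

where H(p) = -p log₂(p) - (1-p) log₂(1-p) is the binary entropy function.

H(0.1743) = 0.6674 bits
C = 1 - 0.6674 = 0.3326 bits per symbol

This means we can reliably transmit up to 0.3326 bits of information per channel use.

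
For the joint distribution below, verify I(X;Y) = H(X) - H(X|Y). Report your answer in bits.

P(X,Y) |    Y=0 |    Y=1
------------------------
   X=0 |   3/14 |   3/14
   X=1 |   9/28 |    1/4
I(X;Y) = 0.0028 bits

Mutual information has multiple equivalent forms:
- I(X;Y) = H(X) - H(X|Y)
- I(X;Y) = H(Y) - H(Y|X)
- I(X;Y) = H(X) + H(Y) - H(X,Y)

Computing all quantities:
H(X) = 0.9852, H(Y) = 0.9963, H(X,Y) = 1.9788
H(X|Y) = 0.9825, H(Y|X) = 0.9935

Verification:
H(X) - H(X|Y) = 0.9852 - 0.9825 = 0.0028
H(Y) - H(Y|X) = 0.9963 - 0.9935 = 0.0028
H(X) + H(Y) - H(X,Y) = 0.9852 + 0.9963 - 1.9788 = 0.0028

All forms give I(X;Y) = 0.0028 bits. ✓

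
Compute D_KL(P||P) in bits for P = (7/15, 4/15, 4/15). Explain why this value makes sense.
0.0000 bits

KL divergence satisfies the Gibbs inequality: D_KL(P||Q) ≥ 0 for all distributions P, Q.

D_KL(P||Q) = Σ p(x) log(p(x)/q(x))
Each term is p(x) × log_2(p(x)/p(x)) = p(x) × log_2(1) = 0, so the sum is 0.
D_KL(P||Q) = 0.0000 bits

When P = Q, the KL divergence is exactly 0, as there is no 'divergence' between identical distributions.

This non-negativity is a fundamental property: relative entropy cannot be negative because it measures how different Q is from P.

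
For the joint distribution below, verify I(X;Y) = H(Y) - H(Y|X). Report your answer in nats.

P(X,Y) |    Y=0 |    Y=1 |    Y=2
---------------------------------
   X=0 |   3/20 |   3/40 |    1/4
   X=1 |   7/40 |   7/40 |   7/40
I(X;Y) = 0.0269 nats

Mutual information has multiple equivalent forms:
- I(X;Y) = H(X) - H(X|Y)
- I(X;Y) = H(Y) - H(Y|X)
- I(X;Y) = H(X) + H(Y) - H(X,Y)

Computing all quantities:
H(X) = 0.6919, H(Y) = 1.0755, H(X,Y) = 1.7405
H(X|Y) = 0.6650, H(Y|X) = 1.0486

Verification:
H(X) - H(X|Y) = 0.6919 - 0.6650 = 0.0269
H(Y) - H(Y|X) = 1.0755 - 1.0486 = 0.0269
H(X) + H(Y) - H(X,Y) = 0.6919 + 1.0755 - 1.7405 = 0.0269

All forms give I(X;Y) = 0.0269 nats. ✓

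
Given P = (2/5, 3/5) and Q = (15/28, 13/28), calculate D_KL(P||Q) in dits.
0.0161 dits

KL divergence: D_KL(P||Q) = Σ p(x) log(p(x)/q(x))

Computing term by term:
  x=0: 2/5 × log_10[(2/5)/(15/28)] = 2/5 × -0.1269 = -0.0507
  x=1: 3/5 × log_10[(3/5)/(13/28)] = 3/5 × 0.1114 = 0.0668

D_KL(P||Q) = 0.0161 dits

Note: KL divergence is always non-negative and equals 0 iff P = Q.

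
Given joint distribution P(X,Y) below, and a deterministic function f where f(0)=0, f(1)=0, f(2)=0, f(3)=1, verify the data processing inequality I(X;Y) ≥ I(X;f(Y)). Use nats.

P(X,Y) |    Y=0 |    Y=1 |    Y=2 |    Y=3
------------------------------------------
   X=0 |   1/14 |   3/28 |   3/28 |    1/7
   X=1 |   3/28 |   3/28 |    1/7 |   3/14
I(X;Y) = 0.0031, I(X;f(Y)) = 0.0009, inequality holds: 0.0031 ≥ 0.0009

Data Processing Inequality: For any Markov chain X → Y → Z, we have I(X;Y) ≥ I(X;Z).

Here Z = f(Y) is a deterministic function of Y, forming X → Y → Z.

Original I(X;Y) = 0.0031 nats

After applying f:
P(X,Z) where Z=f(Y):
- P(X,Z=0) = P(X,Y=0) + P(X,Y=1) + P(X,Y=2)
- P(X,Z=1) = P(X,Y=3)

I(X;Z) = I(X;f(Y)) = 0.0009 nats

Verification: 0.0031 ≥ 0.0009 ✓

Information cannot be created by processing; the function f can only lose information about X.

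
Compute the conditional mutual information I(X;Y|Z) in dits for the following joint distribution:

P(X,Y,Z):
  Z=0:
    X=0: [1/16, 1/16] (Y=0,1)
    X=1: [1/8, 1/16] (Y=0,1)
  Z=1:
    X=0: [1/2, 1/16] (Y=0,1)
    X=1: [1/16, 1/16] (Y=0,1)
0.0206 dits

Conditional mutual information: I(X;Y|Z) = H(X|Z) + H(Y|Z) - H(X,Y|Z)

H(Z) = 0.2697
H(X,Z) = 0.5026 → H(X|Z) = 0.2329
H(Y,Z) = 0.5026 → H(Y|Z) = 0.2329
H(X,Y,Z) = 0.7149 → H(X,Y|Z) = 0.4452

I(X;Y|Z) = 0.2329 + 0.2329 - 0.4452 = 0.0206 dits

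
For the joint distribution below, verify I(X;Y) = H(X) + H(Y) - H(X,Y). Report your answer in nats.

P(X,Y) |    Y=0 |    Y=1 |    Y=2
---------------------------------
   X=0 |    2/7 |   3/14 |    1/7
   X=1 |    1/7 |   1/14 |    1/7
I(X;Y) = 0.0203 nats

Mutual information has multiple equivalent forms:
- I(X;Y) = H(X) - H(X|Y)
- I(X;Y) = H(Y) - H(Y|X)
- I(X;Y) = H(X) + H(Y) - H(X,Y)

Computing all quantities:
H(X) = 0.6518, H(Y) = 1.0790, H(X,Y) = 1.7105
H(X|Y) = 0.6315, H(Y|X) = 1.0587

Verification:
H(X) - H(X|Y) = 0.6518 - 0.6315 = 0.0203
H(Y) - H(Y|X) = 1.0790 - 1.0587 = 0.0203
H(X) + H(Y) - H(X,Y) = 0.6518 + 1.0790 - 1.7105 = 0.0203

All forms give I(X;Y) = 0.0203 nats. ✓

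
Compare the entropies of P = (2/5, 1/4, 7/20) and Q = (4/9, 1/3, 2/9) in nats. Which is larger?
P

Computing entropies in nats:
H(P) = 1.0805
H(Q) = 1.0609

Distribution P has higher entropy.

Intuition: The distribution closer to uniform (more spread out) has higher entropy.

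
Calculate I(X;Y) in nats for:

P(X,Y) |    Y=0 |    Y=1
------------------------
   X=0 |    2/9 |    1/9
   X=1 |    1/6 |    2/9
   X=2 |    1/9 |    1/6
0.0285 nats

Mutual information: I(X;Y) = H(X) + H(Y) - H(X,Y)

Marginals:
P(X) = (1/3, 7/18, 5/18), H(X) = 1.0893 nats
P(Y) = (1/2, 1/2), H(Y) = 0.6931 nats

Joint entropy: H(X,Y) = 1.7540 nats

I(X;Y) = 1.0893 + 0.6931 - 1.7540 = 0.0285 nats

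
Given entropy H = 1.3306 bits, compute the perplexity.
2.5151

Perplexity is 2^H (or exp(H) for natural log).

H = 1.3306 bits
Perplexity = 2^1.3306 = 2.5151

Interpretation: The model's uncertainty is equivalent to choosing uniformly among 2.5 options.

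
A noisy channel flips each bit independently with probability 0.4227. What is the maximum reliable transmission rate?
0.0173 bits

For a binary symmetric channel (BSC) with error probability p:
Capacity C = 1 - H(p) bits per symbol

where H(p) = -p log₂(p) - (1-p) log₂(1-p) is the binary entropy function.

H(0.4227) = 0.9827 bits
C = 1 - 0.9827 = 0.0173 bits per symbol

This means we can reliably transmit up to 0.0173 bits of information per channel use.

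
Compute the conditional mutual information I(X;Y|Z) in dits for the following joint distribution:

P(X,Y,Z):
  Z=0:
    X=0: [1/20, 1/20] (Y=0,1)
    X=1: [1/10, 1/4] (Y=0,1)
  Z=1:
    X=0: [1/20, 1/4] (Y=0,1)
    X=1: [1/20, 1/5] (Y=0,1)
0.0036 dits

Conditional mutual information: I(X;Y|Z) = H(X|Z) + H(Y|Z) - H(X,Y|Z)

H(Z) = 0.2989
H(X,Z) = 0.5670 → H(X|Z) = 0.2681
H(Y,Z) = 0.5365 → H(Y|Z) = 0.2376
H(X,Y,Z) = 0.8010 → H(X,Y|Z) = 0.5022

I(X;Y|Z) = 0.2681 + 0.2376 - 0.5022 = 0.0036 dits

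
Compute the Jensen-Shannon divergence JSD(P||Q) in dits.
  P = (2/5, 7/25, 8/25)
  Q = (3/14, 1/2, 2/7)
0.0132 dits

Jensen-Shannon divergence is:
JSD(P||Q) = 0.5 × D_KL(P||M) + 0.5 × D_KL(Q||M)
where M = 0.5 × (P + Q) is the mixture distribution.

M = 0.5 × (2/5, 7/25, 8/25) + 0.5 × (3/14, 1/2, 2/7) = (0.307143, 0.39, 0.302857)

D_KL(P||M) = 0.0132 dits
D_KL(Q||M) = 0.0132 dits

JSD(P||Q) = 0.5 × 0.0132 + 0.5 × 0.0132 = 0.0132 dits

Unlike KL divergence, JSD is symmetric and bounded: 0 ≤ JSD ≤ log(2).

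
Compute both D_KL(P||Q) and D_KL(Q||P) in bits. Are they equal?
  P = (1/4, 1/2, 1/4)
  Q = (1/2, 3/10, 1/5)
D_KL(P||Q) = 0.1990, D_KL(Q||P) = 0.2145

KL divergence is not symmetric: D_KL(P||Q) ≠ D_KL(Q||P) in general.

D_KL(P||Q) = 0.1990 bits
D_KL(Q||P) = 0.2145 bits

No, they are not equal!

This asymmetry is why KL divergence is not a true distance metric.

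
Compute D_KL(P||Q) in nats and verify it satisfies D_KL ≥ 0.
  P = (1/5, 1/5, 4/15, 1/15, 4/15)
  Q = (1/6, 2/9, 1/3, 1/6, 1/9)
0.1283 nats

KL divergence satisfies the Gibbs inequality: D_KL(P||Q) ≥ 0 for all distributions P, Q.

D_KL(P||Q) = Σ p(x) log(p(x)/q(x))
Term by term:
  x=0: 1/5 × log_e[(1/5)/(1/6)] = 0.0365
  x=1: 1/5 × log_e[(1/5)/(2/9)] = -0.0211
  x=2: 4/15 × log_e[(4/15)/(1/3)] = -0.0595
  x=3: 1/15 × log_e[(1/15)/(1/6)] = -0.0611
  x=4: 4/15 × log_e[(4/15)/(1/9)] = 0.2335
D_KL(P||Q) = 0.1283 nats

D_KL(P||Q) = 0.1283 ≥ 0 ✓

This non-negativity is a fundamental property: relative entropy cannot be negative because it measures how different Q is from P.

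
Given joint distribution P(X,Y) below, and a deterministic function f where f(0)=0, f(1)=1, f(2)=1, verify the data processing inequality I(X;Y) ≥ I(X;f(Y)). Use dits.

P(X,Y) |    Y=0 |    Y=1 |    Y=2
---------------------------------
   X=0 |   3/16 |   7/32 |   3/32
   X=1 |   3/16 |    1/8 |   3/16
I(X;Y) = 0.0125, I(X;f(Y)) = 0.0000, inequality holds: 0.0125 ≥ 0.0000

Data Processing Inequality: For any Markov chain X → Y → Z, we have I(X;Y) ≥ I(X;Z).

Here Z = f(Y) is a deterministic function of Y, forming X → Y → Z.

Original I(X;Y) = 0.0125 dits

After applying f:
P(X,Z) where Z=f(Y):
- P(X,Z=0) = P(X,Y=0)
- P(X,Z=1) = P(X,Y=1) + P(X,Y=2)

I(X;Z) = I(X;f(Y)) = 0.0000 dits

Verification: 0.0125 ≥ 0.0000 ✓

Information cannot be created by processing; the function f can only lose information about X.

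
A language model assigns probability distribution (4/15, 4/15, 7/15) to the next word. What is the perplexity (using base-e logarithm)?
2.8881

Perplexity is e^H (or exp(H) for natural log).

First, H = -Σ p log p = 1.0606 nats
Perplexity = e^1.0606 = 2.8881

Interpretation: The model's uncertainty is equivalent to choosing uniformly among 2.9 options.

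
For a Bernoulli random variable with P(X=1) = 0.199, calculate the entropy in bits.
0.7199 bits

The binary entropy function is:
H(p) = -p log(p) - (1-p) log(1-p)

H(0.199) = -0.199 × log_2(0.199) - 0.801 × log_2(0.801)
H(0.199) = 0.7199 bits

Note: Binary entropy is maximized at p=0.5 (H=1 bit) and minimized at p=0 or p=1 (H=0).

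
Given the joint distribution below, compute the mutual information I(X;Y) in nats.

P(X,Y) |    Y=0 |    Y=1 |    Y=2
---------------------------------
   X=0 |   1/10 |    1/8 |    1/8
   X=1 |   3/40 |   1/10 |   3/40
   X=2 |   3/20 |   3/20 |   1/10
0.0065 nats

Mutual information: I(X;Y) = H(X) + H(Y) - H(X,Y)

Marginals:
P(X) = (7/20, 1/4, 2/5), H(X) = 1.0805 nats
P(Y) = (13/40, 3/8, 3/10), H(Y) = 1.0943 nats

Joint entropy: H(X,Y) = 2.1683 nats

I(X;Y) = 1.0805 + 1.0943 - 2.1683 = 0.0065 nats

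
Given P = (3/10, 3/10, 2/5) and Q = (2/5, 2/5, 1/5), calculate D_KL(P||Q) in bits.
0.1510 bits

KL divergence: D_KL(P||Q) = Σ p(x) log(p(x)/q(x))

Computing term by term:
  x=0: 3/10 × log_2[(3/10)/(2/5)] = 3/10 × -0.4150 = -0.1245
  x=1: 3/10 × log_2[(3/10)/(2/5)] = 3/10 × -0.4150 = -0.1245
  x=2: 2/5 × log_2[(2/5)/(1/5)] = 2/5 × 1.0000 = 0.4000

D_KL(P||Q) = 0.1510 bits

Note: KL divergence is always non-negative and equals 0 iff P = Q.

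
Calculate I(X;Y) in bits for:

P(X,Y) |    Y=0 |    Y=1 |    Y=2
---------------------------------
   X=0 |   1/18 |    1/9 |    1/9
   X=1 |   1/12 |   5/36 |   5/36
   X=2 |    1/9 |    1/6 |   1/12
0.0215 bits

Mutual information: I(X;Y) = H(X) + H(Y) - H(X,Y)

Marginals:
P(X) = (5/18, 13/36, 13/36), H(X) = 1.5746 bits
P(Y) = (1/4, 5/12, 1/3), H(Y) = 1.5546 bits

Joint entropy: H(X,Y) = 3.1077 bits

I(X;Y) = 1.5746 + 1.5546 - 3.1077 = 0.0215 bits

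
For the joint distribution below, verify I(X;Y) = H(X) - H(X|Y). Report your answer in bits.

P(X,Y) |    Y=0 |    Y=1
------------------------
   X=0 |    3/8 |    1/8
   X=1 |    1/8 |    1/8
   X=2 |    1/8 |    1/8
I(X;Y) = 0.0488 bits

Mutual information has multiple equivalent forms:
- I(X;Y) = H(X) - H(X|Y)
- I(X;Y) = H(Y) - H(Y|X)
- I(X;Y) = H(X) + H(Y) - H(X,Y)

Computing all quantities:
H(X) = 1.5000, H(Y) = 0.9544, H(X,Y) = 2.4056
H(X|Y) = 1.4512, H(Y|X) = 0.9056

Verification:
H(X) - H(X|Y) = 1.5000 - 1.4512 = 0.0488
H(Y) - H(Y|X) = 0.9544 - 0.9056 = 0.0488
H(X) + H(Y) - H(X,Y) = 1.5000 + 0.9544 - 2.4056 = 0.0488

All forms give I(X;Y) = 0.0488 bits. ✓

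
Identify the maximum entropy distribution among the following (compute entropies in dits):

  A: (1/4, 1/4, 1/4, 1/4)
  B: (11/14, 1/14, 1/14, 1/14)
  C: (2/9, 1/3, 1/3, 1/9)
A

For a discrete distribution over n outcomes, entropy is maximized by the uniform distribution.

Computing entropies:
H(A) = 0.6021 dits
H(B) = 0.3279 dits
H(C) = 0.5693 dits

The uniform distribution (where all probabilities equal 1/4) achieves the maximum entropy of log_10(4) = 0.6021 dits.

Distribution A has the highest entropy.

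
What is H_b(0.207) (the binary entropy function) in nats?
0.5100 nats

The binary entropy function is:
H(p) = -p log(p) - (1-p) log(1-p)

H(0.207) = -0.207 × log_e(0.207) - 0.793 × log_e(0.793)
H(0.207) = 0.5100 nats

Note: Binary entropy is maximized at p=0.5 (H=1 bit) and minimized at p=0 or p=1 (H=0).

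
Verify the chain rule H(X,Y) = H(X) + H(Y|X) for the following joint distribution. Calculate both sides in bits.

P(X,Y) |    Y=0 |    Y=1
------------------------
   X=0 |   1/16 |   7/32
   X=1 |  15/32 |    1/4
H(X,Y) = 1.7420, H(X) = 0.8571, H(Y|X) = 0.8849 (all in bits)

Chain rule: H(X,Y) = H(X) + H(Y|X)

Left side — joint entropy directly:
H(X,Y) = -Σ p(x,y) log p(x,y) = 1.7420 bits

Right side — compute H(Y|X) from the conditional distributions:
P(X) = (9/32, 23/32), so H(X) = 0.8571 bits
H(Y|X) = Σ_x P(X=x) · H(Y|X=x):
  P(Y|X=0) = (2/9, 7/9), H(Y|X=0) = 0.7642, weight P(X=0) = 9/32
  P(Y|X=1) = (15/23, 8/23), H(Y|X=1) = 0.9321, weight P(X=1) = 23/32
H(Y|X) = 0.8849 bits

H(X) + H(Y|X) = 0.8571 + 0.8849 = 1.7420 bits

Both sides equal 1.7420 bits. ✓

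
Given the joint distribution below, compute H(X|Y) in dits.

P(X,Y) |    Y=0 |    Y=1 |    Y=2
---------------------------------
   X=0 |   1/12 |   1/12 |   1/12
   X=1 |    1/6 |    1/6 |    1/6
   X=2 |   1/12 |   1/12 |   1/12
0.4515 dits

Using the chain rule: H(X|Y) = H(X,Y) - H(Y)

First, compute H(X,Y) = 0.9287 dits

Marginal P(Y) = (1/3, 1/3, 1/3)
H(Y) = 0.4771 dits

H(X|Y) = H(X,Y) - H(Y) = 0.9287 - 0.4771 = 0.4515 dits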